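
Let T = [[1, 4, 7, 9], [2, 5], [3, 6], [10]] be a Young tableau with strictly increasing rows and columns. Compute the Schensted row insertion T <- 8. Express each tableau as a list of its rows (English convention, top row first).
[[1, 4, 7, 8], [2, 5, 9], [3, 6], [10]]

In row 1, 8 replaces 9 (the leftmost entry greater than 8); 9 is bumped to row 2. 9 is appended to row 2. The new tableau is [[1, 4, 7, 8], [2, 5, 9], [3, 6], [10]].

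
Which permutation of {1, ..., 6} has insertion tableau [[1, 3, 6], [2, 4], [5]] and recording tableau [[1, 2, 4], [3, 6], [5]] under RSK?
Reverse RSK: for i = n, n-1, ..., 1, locate i in Q, remove the corresponding corner cell from P, and reverse-bump its entry up through P; the value ejected from row 1 is w(i).

So w = 2 5 4 6 1 3.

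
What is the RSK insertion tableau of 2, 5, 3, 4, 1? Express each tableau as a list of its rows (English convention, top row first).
P = [[1, 3, 4], [2], [5]]

Insert 2: appended to row 1. P = [[2]].
Insert 5: appended to row 1. P = [[2, 5]].
Insert 3: 3 bumps 5 from row 1; 5 starts row 2. P = [[2, 3], [5]].
Insert 4: appended to row 1. P = [[2, 3, 4], [5]].
Insert 1: 1 bumps 2 from row 1; 2 bumps 5 from row 2; 5 starts row 3. P = [[1, 3, 4], [2], [5]].

So P = [[1, 3, 4], [2], [5]].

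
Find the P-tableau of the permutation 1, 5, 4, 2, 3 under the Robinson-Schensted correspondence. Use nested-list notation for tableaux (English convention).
P = [[1, 2, 3], [4], [5]]

Insert 1: appended to row 1. P = [[1]].
Insert 5: appended to row 1. P = [[1, 5]].
Insert 4: 4 bumps 5 from row 1; 5 starts row 2. P = [[1, 4], [5]].
Insert 2: 2 bumps 4 from row 1; 4 bumps 5 from row 2; 5 starts row 3. P = [[1, 2], [4], [5]].
Insert 3: appended to row 1. P = [[1, 2, 3], [4], [5]].

So P = [[1, 2, 3], [4], [5]].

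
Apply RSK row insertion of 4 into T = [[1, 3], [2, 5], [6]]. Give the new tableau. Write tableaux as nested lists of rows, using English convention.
4 is larger than every entry of row 1, so it is appended to row 1. The new tableau is [[1, 3, 4], [2, 5], [6]].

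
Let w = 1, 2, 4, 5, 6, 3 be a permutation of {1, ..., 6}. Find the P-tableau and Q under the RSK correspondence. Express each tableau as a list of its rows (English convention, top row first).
P = [[1, 2, 3, 5, 6], [4]], Q = [[1, 2, 3, 4, 5], [6]]

Insert each entry of the permutation into P by Schensted row insertion, recording in Q the position of each new cell.

After inserting 1: P = [[1]].
After inserting 2: P = [[1, 2]].
After inserting 4: P = [[1, 2, 4]].
After inserting 5: P = [[1, 2, 4, 5]].
After inserting 6: P = [[1, 2, 4, 5, 6]].
After inserting 3: P = [[1, 2, 3, 5, 6], [4]].

So P = [[1, 2, 3, 5, 6], [4]], Q = [[1, 2, 3, 4, 5], [6]].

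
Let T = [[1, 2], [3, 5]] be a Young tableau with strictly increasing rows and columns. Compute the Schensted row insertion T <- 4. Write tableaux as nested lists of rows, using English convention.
4 is larger than every entry of row 1, so it is appended to row 1. The new tableau is [[1, 2, 4], [3, 5]].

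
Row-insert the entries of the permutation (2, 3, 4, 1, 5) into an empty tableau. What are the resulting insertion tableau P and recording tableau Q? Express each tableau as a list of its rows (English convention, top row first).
P = [[1, 3, 4, 5], [2]], Q = [[1, 2, 3, 5], [4]]

Insert each entry of the permutation into P by Schensted row insertion, recording in Q the position of each new cell.

After inserting 2: P = [[2]].
After inserting 3: P = [[2, 3]].
After inserting 4: P = [[2, 3, 4]].
After inserting 1: P = [[1, 3, 4], [2]].
After inserting 5: P = [[1, 3, 4, 5], [2]].

So P = [[1, 3, 4, 5], [2]], Q = [[1, 2, 3, 5], [4]].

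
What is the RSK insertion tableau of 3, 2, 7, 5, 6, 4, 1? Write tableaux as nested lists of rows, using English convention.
P = [[1, 4, 6], [2, 5], [3], [7]]

After inserting 3: P = [[3]].
After inserting 2: P = [[2], [3]].
After inserting 7: P = [[2, 7], [3]].
After inserting 5: P = [[2, 5], [3, 7]].
After inserting 6: P = [[2, 5, 6], [3, 7]].
After inserting 4: P = [[2, 4, 6], [3, 5], [7]].
After inserting 1: P = [[1, 4, 6], [2, 5], [3], [7]].

So P = [[1, 4, 6], [2, 5], [3], [7]].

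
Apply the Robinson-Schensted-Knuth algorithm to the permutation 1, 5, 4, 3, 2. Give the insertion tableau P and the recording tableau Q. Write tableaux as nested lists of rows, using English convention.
P = [[1, 2], [3], [4], [5]], Q = [[1, 2], [3], [4], [5]]

Insert each entry of the permutation into P by Schensted row insertion, recording in Q the position of each new cell.

After inserting 1: P = [[1]].
After inserting 5: P = [[1, 5]].
After inserting 4: P = [[1, 4], [5]].
After inserting 3: P = [[1, 3], [4], [5]].
After inserting 2: P = [[1, 2], [3], [4], [5]].

So P = [[1, 2], [3], [4], [5]], Q = [[1, 2], [3], [4], [5]].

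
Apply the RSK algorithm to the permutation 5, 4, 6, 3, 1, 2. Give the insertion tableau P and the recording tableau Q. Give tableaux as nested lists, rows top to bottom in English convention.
Insert each entry of the permutation into P by Schensted row insertion, recording in Q the position of each new cell.

After inserting 5: P = [[5]].
After inserting 4: P = [[4], [5]].
After inserting 6: P = [[4, 6], [5]].
After inserting 3: P = [[3, 6], [4], [5]].
After inserting 1: P = [[1, 6], [3], [4], [5]].
After inserting 2: P = [[1, 2], [3, 6], [4], [5]].

So P = [[1, 2], [3, 6], [4], [5]], Q = [[1, 3], [2, 6], [4], [5]].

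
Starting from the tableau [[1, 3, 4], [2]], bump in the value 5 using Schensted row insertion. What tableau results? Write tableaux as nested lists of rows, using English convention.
5 is larger than every entry of row 1, so it is appended to row 1. The new tableau is [[1, 3, 4, 5], [2]].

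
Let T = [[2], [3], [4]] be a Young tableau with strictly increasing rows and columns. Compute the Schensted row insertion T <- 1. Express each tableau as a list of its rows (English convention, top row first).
[[1], [2], [3], [4]]

In row 1, 1 replaces 2 (the leftmost entry greater than 1); 2 is bumped to row 2. In row 2, 2 replaces 3 (the leftmost entry greater than 2); 3 is bumped to row 3. In row 3, 3 replaces 4 (the leftmost entry greater than 3); 4 is bumped to row 4. 4 starts a new row 4. The new tableau is [[1], [2], [3], [4]].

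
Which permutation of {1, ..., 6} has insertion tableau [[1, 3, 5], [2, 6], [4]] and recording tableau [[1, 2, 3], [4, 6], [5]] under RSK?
Reverse RSK: for i = n, n-1, ..., 1, locate i in Q, remove the corresponding corner cell from P, and reverse-bump its entry up through P; the value ejected from row 1 is w(i).

So w = 2 4 6 3 1 5.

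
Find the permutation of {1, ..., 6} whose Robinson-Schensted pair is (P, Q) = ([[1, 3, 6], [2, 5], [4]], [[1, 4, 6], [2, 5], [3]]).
Reverse the RSK construction: for i from n down to 1, find the cell of Q containing i, remove the entry at that cell from P, and reverse-bump it up through P; the value ejected from row 1 is w(i).

Step i=6: Q has 6 at row 1, column 3; remove that cell from P, ejecting 6. So w(6) = 6. P is now [[1, 3], [2, 5], [4]].
Step i=5: Q has 5 at row 2, column 2; remove 5 from row 2 of P and reverse-bump: 5 enters row 1 and ejects 3. So w(5) = 3. P is now [[1, 5], [2], [4]].
Step i=4: Q has 4 at row 1, column 2; remove that cell from P, ejecting 5. So w(4) = 5. P is now [[1], [2], [4]].
Step i=3: Q has 3 at row 3, column 1; remove 4 from row 3 of P and reverse-bump: 4 enters row 2 and ejects 2; 2 enters row 1 and ejects 1. So w(3) = 1. P is now [[2], [4]].
Step i=2: Q has 2 at row 2, column 1; remove 4 from row 2 of P and reverse-bump: 4 enters row 1 and ejects 2. So w(2) = 2. P is now [[4]].
Step i=1: Q has 1 at row 1, column 1; remove that cell from P, ejecting 4. So w(1) = 4. P is now [].

So w = 4 2 1 5 3 6.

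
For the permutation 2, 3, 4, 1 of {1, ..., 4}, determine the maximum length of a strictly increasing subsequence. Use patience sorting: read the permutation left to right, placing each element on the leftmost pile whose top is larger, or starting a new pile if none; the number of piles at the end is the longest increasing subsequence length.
3

2: new pile. tops = [2]
3: new pile. tops = [2, 3]
4: new pile. tops = [2, 3, 4]
1: onto pile 1 (replacing 2). tops = [1, 3, 4]

3 piles, so the longest increasing subsequence has length 3.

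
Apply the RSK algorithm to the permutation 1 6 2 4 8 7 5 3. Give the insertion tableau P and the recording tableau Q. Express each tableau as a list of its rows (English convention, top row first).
P = [[1, 2, 3, 5], [4, 7], [6], [8]], Q = [[1, 2, 4, 5], [3, 6], [7], [8]]

Insert each entry of the permutation into P by Schensted row insertion, recording in Q the position of each new cell.

Insert 1: appended to row 1. P = [[1]], Q = [[1]].
Insert 6: appended to row 1. P = [[1, 6]], Q = [[1, 2]].
Insert 2: 2 bumps 6 from row 1; 6 starts row 2. P = [[1, 2], [6]], Q = [[1, 2], [3]].
Insert 4: appended to row 1. P = [[1, 2, 4], [6]], Q = [[1, 2, 4], [3]].
Insert 8: appended to row 1. P = [[1, 2, 4, 8], [6]], Q = [[1, 2, 4, 5], [3]].
Insert 7: 7 bumps 8 from row 1; 8 appends to row 2. P = [[1, 2, 4, 7], [6, 8]], Q = [[1, 2, 4, 5], [3, 6]].
Insert 5: 5 bumps 7 from row 1; 7 bumps 8 from row 2; 8 starts row 3. P = [[1, 2, 4, 5], [6, 7], [8]], Q = [[1, 2, 4, 5], [3, 6], [7]].
Insert 3: 3 bumps 4 from row 1; 4 bumps 6 from row 2; 6 bumps 8 from row 3; 8 starts row 4. P = [[1, 2, 3, 5], [4, 7], [6], [8]], Q = [[1, 2, 4, 5], [3, 6], [7], [8]].

So P = [[1, 2, 3, 5], [4, 7], [6], [8]], Q = [[1, 2, 4, 5], [3, 6], [7], [8]].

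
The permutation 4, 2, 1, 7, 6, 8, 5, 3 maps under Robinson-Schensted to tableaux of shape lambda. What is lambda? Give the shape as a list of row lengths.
[3, 2, 2, 1]

Row-insert each entry into an empty tableau.

After inserting 4: P = [[4]].
After inserting 2: P = [[2], [4]].
After inserting 1: P = [[1], [2], [4]].
After inserting 7: P = [[1, 7], [2], [4]].
After inserting 6: P = [[1, 6], [2, 7], [4]].
After inserting 8: P = [[1, 6, 8], [2, 7], [4]].
After inserting 5: P = [[1, 5, 8], [2, 6], [4, 7]].
After inserting 3: P = [[1, 3, 8], [2, 5], [4, 6], [7]].

The final insertion tableau P = [[1, 3, 8], [2, 5], [4, 6], [7]] has shape [3, 2, 2, 1].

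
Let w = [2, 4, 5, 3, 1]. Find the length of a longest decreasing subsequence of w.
3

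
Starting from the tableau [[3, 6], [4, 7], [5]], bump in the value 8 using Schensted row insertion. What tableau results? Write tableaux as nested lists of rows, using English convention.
8 is larger than every entry of row 1, so it is appended to row 1. The new tableau is [[3, 6, 8], [4, 7], [5]].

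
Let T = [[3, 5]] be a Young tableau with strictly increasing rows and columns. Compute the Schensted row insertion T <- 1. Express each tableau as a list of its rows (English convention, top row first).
In row 1, 1 replaces 3 (the leftmost entry greater than 1); 3 is bumped to row 2. 3 starts a new row 2. The new tableau is [[1, 5], [3]].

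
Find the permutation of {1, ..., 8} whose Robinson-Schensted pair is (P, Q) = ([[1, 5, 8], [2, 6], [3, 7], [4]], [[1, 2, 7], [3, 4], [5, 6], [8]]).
Reverse the RSK construction: for i from n down to 1, find the cell of Q containing i, remove the entry at that cell from P, and reverse-bump it up through P; the value ejected from row 1 is w(i).

Step i=8: Q has 8 at row 4, column 1; remove 4 from row 4 of P and reverse-bump: 4 enters row 3 and ejects 3; 3 enters row 2 and ejects 2; 2 enters row 1 and ejects 1. So w(8) = 1. P is now [[2, 5, 8], [3, 6], [4, 7]].
Step i=7: Q has 7 at row 1, column 3; remove that cell from P, ejecting 8. So w(7) = 8. P is now [[2, 5], [3, 6], [4, 7]].
Step i=6: Q has 6 at row 3, column 2; remove 7 from row 3 of P and reverse-bump: 7 enters row 2 and ejects 6; 6 enters row 1 and ejects 5. So w(6) = 5. P is now [[2, 6], [3, 7], [4]].
Step i=5: Q has 5 at row 3, column 1; remove 4 from row 3 of P and reverse-bump: 4 enters row 2 and ejects 3; 3 enters row 1 and ejects 2. So w(5) = 2. P is now [[3, 6], [4, 7]].
Step i=4: Q has 4 at row 2, column 2; remove 7 from row 2 of P and reverse-bump: 7 enters row 1 and ejects 6. So w(4) = 6. P is now [[3, 7], [4]].
Step i=3: Q has 3 at row 2, column 1; remove 4 from row 2 of P and reverse-bump: 4 enters row 1 and ejects 3. So w(3) = 3. P is now [[4, 7]].
Step i=2: Q has 2 at row 1, column 2; remove that cell from P, ejecting 7. So w(2) = 7. P is now [[4]].
Step i=1: Q has 1 at row 1, column 1; remove that cell from P, ejecting 4. So w(1) = 4. P is now [].

So w = 4 7 3 6 2 5 8 1.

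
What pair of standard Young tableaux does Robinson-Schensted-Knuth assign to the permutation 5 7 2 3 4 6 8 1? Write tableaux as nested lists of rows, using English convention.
Insert each entry of the permutation into P by Schensted row insertion, recording in Q the position of each new cell.

Insert 5: appended to row 1. P = [[5]], Q = [[1]].
Insert 7: appended to row 1. P = [[5, 7]], Q = [[1, 2]].
Insert 2: 2 bumps 5 from row 1; 5 starts row 2. P = [[2, 7], [5]], Q = [[1, 2], [3]].
Insert 3: 3 bumps 7 from row 1; 7 appends to row 2. P = [[2, 3], [5, 7]], Q = [[1, 2], [3, 4]].
Insert 4: appended to row 1. P = [[2, 3, 4], [5, 7]], Q = [[1, 2, 5], [3, 4]].
Insert 6: appended to row 1. P = [[2, 3, 4, 6], [5, 7]], Q = [[1, 2, 5, 6], [3, 4]].
Insert 8: appended to row 1. P = [[2, 3, 4, 6, 8], [5, 7]], Q = [[1, 2, 5, 6, 7], [3, 4]].
Insert 1: 1 bumps 2 from row 1; 2 bumps 5 from row 2; 5 starts row 3. P = [[1, 3, 4, 6, 8], [2, 7], [5]], Q = [[1, 2, 5, 6, 7], [3, 4], [8]].

So P = [[1, 3, 4, 6, 8], [2, 7], [5]], Q = [[1, 2, 5, 6, 7], [3, 4], [8]].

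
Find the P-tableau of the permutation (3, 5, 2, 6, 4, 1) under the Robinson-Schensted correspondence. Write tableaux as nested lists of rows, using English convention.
After inserting 3: P = [[3]].
After inserting 5: P = [[3, 5]].
After inserting 2: P = [[2, 5], [3]].
After inserting 6: P = [[2, 5, 6], [3]].
After inserting 4: P = [[2, 4, 6], [3, 5]].
After inserting 1: P = [[1, 4, 6], [2, 5], [3]].

So P = [[1, 4, 6], [2, 5], [3]].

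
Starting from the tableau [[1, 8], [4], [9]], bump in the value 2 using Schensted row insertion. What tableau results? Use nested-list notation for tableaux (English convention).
In row 1, 2 replaces 8 (the leftmost entry greater than 2); 8 is bumped to row 2. 8 is appended to row 2. The new tableau is [[1, 2], [4, 8], [9]].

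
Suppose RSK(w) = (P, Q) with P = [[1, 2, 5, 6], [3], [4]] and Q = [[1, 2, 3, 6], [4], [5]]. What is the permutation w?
1 4 5 3 2 6

Reverse the RSK construction: for i from n down to 1, find the cell of Q containing i, remove the entry at that cell from P, and reverse-bump it up through P; the value ejected from row 1 is w(i).

Step i=6: Q has 6 at row 1, column 4; remove that cell from P, ejecting 6. So w(6) = 6. P is now [[1, 2, 5], [3], [4]].
Step i=5: Q has 5 at row 3, column 1; remove 4 from row 3 of P and reverse-bump: 4 enters row 2 and ejects 3; 3 enters row 1 and ejects 2. So w(5) = 2. P is now [[1, 3, 5], [4]].
Step i=4: Q has 4 at row 2, column 1; remove 4 from row 2 of P and reverse-bump: 4 enters row 1 and ejects 3. So w(4) = 3. P is now [[1, 4, 5]].
Step i=3: Q has 3 at row 1, column 3; remove that cell from P, ejecting 5. So w(3) = 5. P is now [[1, 4]].
Step i=2: Q has 2 at row 1, column 2; remove that cell from P, ejecting 4. So w(2) = 4. P is now [[1]].
Step i=1: Q has 1 at row 1, column 1; remove that cell from P, ejecting 1. So w(1) = 1. P is now [].

So w = 1 4 5 3 2 6.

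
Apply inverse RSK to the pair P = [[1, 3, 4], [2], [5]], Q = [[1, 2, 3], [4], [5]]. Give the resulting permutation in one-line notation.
Reverse the RSK construction: for i from n down to 1, find the cell of Q containing i, remove the entry at that cell from P, and reverse-bump it up through P; the value ejected from row 1 is w(i).

Step i=5: Q has 5 at row 3, column 1; remove 5 from row 3 of P and reverse-bump: 5 enters row 2 and ejects 2; 2 enters row 1 and ejects 1. So w(5) = 1. P is now [[2, 3, 4], [5]].
Step i=4: Q has 4 at row 2, column 1; remove 5 from row 2 of P and reverse-bump: 5 enters row 1 and ejects 4. So w(4) = 4. P is now [[2, 3, 5]].
Step i=3: Q has 3 at row 1, column 3; remove that cell from P, ejecting 5. So w(3) = 5. P is now [[2, 3]].
Step i=2: Q has 2 at row 1, column 2; remove that cell from P, ejecting 3. So w(2) = 3. P is now [[2]].
Step i=1: Q has 1 at row 1, column 1; remove that cell from P, ejecting 2. So w(1) = 2. P is now [].

So w = 2 3 5 4 1.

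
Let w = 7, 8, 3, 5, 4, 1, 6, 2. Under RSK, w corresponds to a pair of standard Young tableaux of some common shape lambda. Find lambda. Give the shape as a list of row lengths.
Row-insert each entry into an empty tableau.

After inserting 7: P = [[7]].
After inserting 8: P = [[7, 8]].
After inserting 3: P = [[3, 8], [7]].
After inserting 5: P = [[3, 5], [7, 8]].
After inserting 4: P = [[3, 4], [5, 8], [7]].
After inserting 1: P = [[1, 4], [3, 8], [5], [7]].
After inserting 6: P = [[1, 4, 6], [3, 8], [5], [7]].
After inserting 2: P = [[1, 2, 6], [3, 4], [5, 8], [7]].

The final insertion tableau P = [[1, 2, 6], [3, 4], [5, 8], [7]] has shape [3, 2, 2, 1].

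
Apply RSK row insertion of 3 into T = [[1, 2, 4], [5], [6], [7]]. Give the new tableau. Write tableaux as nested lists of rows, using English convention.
In row 1, 3 replaces 4 (the leftmost entry greater than 3); 4 is bumped to row 2. In row 2, 4 replaces 5 (the leftmost entry greater than 4); 5 is bumped to row 3. In row 3, 5 replaces 6 (the leftmost entry greater than 5); 6 is bumped to row 4. In row 4, 6 replaces 7 (the leftmost entry greater than 6); 7 is bumped to row 5. 7 starts a new row 5. The new tableau is [[1, 2, 3], [4], [5], [6], [7]].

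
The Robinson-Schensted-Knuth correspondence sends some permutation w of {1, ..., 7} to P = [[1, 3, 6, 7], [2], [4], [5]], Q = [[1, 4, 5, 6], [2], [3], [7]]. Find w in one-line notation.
Reverse the RSK construction: for i from n down to 1, find the cell of Q containing i, remove the entry at that cell from P, and reverse-bump it up through P; the value ejected from row 1 is w(i).

Step i=7: Q has 7 at row 4, column 1; remove 5 from row 4 of P and reverse-bump: 5 enters row 3 and ejects 4; 4 enters row 2 and ejects 2; 2 enters row 1 and ejects 1. So w(7) = 1. P is now [[2, 3, 6, 7], [4], [5]].
Step i=6: Q has 6 at row 1, column 4; remove that cell from P, ejecting 7. So w(6) = 7. P is now [[2, 3, 6], [4], [5]].
Step i=5: Q has 5 at row 1, column 3; remove that cell from P, ejecting 6. So w(5) = 6. P is now [[2, 3], [4], [5]].
Step i=4: Q has 4 at row 1, column 2; remove that cell from P, ejecting 3. So w(4) = 3. P is now [[2], [4], [5]].
Step i=3: Q has 3 at row 3, column 1; remove 5 from row 3 of P and reverse-bump: 5 enters row 2 and ejects 4; 4 enters row 1 and ejects 2. So w(3) = 2. P is now [[4], [5]].
Step i=2: Q has 2 at row 2, column 1; remove 5 from row 2 of P and reverse-bump: 5 enters row 1 and ejects 4. So w(2) = 4. P is now [[5]].
Step i=1: Q has 1 at row 1, column 1; remove that cell from P, ejecting 5. So w(1) = 5. P is now [].

So w = 5 4 2 3 6 7 1.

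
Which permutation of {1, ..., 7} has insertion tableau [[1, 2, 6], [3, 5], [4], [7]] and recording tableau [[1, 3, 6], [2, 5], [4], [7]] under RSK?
7 4 5 1 3 6 2

Reverse RSK: for i = n, n-1, ..., 1, locate i in Q, remove the corresponding corner cell from P, and reverse-bump its entry up through P; the value ejected from row 1 is w(i).

So w = 7 4 5 1 3 6 2.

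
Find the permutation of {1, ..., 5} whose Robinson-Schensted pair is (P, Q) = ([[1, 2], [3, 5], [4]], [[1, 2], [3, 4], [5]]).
Reverse RSK: for i = n, n-1, ..., 1, locate i in Q, remove the corresponding corner cell from P, and reverse-bump its entry up through P; the value ejected from row 1 is w(i).

So w = 4 5 1 3 2.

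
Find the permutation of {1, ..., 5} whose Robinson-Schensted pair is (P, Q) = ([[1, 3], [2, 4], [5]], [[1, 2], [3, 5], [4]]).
Reverse the RSK construction: for i from n down to 1, find the cell of Q containing i, remove the entry at that cell from P, and reverse-bump it up through P; the value ejected from row 1 is w(i).

Step i=5: Q has 5 at row 2, column 2; remove 4 from row 2 of P and reverse-bump: 4 enters row 1 and ejects 3. So w(5) = 3. P is now [[1, 4], [2], [5]].
Step i=4: Q has 4 at row 3, column 1; remove 5 from row 3 of P and reverse-bump: 5 enters row 2 and ejects 2; 2 enters row 1 and ejects 1. So w(4) = 1. P is now [[2, 4], [5]].
Step i=3: Q has 3 at row 2, column 1; remove 5 from row 2 of P and reverse-bump: 5 enters row 1 and ejects 4. So w(3) = 4. P is now [[2, 5]].
Step i=2: Q has 2 at row 1, column 2; remove that cell from P, ejecting 5. So w(2) = 5. P is now [[2]].
Step i=1: Q has 1 at row 1, column 1; remove that cell from P, ejecting 2. So w(1) = 2. P is now [].

So w = 2 5 4 1 3.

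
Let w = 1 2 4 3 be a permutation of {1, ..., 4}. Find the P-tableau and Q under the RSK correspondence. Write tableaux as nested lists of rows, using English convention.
Insert each entry of the permutation into P by Schensted row insertion, recording in Q the position of each new cell.

Insert 1: appended to row 1. P = [[1]], Q = [[1]].
Insert 2: appended to row 1. P = [[1, 2]], Q = [[1, 2]].
Insert 4: appended to row 1. P = [[1, 2, 4]], Q = [[1, 2, 3]].
Insert 3: 3 bumps 4 from row 1; 4 starts row 2. P = [[1, 2, 3], [4]], Q = [[1, 2, 3], [4]].

So P = [[1, 2, 3], [4]], Q = [[1, 2, 3], [4]].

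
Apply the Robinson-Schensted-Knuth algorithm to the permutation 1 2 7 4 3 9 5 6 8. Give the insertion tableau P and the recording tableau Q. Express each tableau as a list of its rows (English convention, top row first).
P = [[1, 2, 3, 5, 6, 8], [4, 9], [7]], Q = [[1, 2, 3, 6, 8, 9], [4, 7], [5]]

Insert each entry of the permutation into P by Schensted row insertion, recording in Q the position of each new cell.

After inserting 1: P = [[1]].
After inserting 2: P = [[1, 2]].
After inserting 7: P = [[1, 2, 7]].
After inserting 4: P = [[1, 2, 4], [7]].
After inserting 3: P = [[1, 2, 3], [4], [7]].
After inserting 9: P = [[1, 2, 3, 9], [4], [7]].
After inserting 5: P = [[1, 2, 3, 5], [4, 9], [7]].
After inserting 6: P = [[1, 2, 3, 5, 6], [4, 9], [7]].
After inserting 8: P = [[1, 2, 3, 5, 6, 8], [4, 9], [7]].

So P = [[1, 2, 3, 5, 6, 8], [4, 9], [7]], Q = [[1, 2, 3, 6, 8, 9], [4, 7], [5]].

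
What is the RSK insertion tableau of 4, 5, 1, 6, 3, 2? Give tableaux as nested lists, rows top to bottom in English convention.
P = [[1, 2, 6], [3, 5], [4]]

Insert 4: appended to row 1. P = [[4]].
Insert 5: appended to row 1. P = [[4, 5]].
Insert 1: 1 bumps 4 from row 1; 4 starts row 2. P = [[1, 5], [4]].
Insert 6: appended to row 1. P = [[1, 5, 6], [4]].
Insert 3: 3 bumps 5 from row 1; 5 appends to row 2. P = [[1, 3, 6], [4, 5]].
Insert 2: 2 bumps 3 from row 1; 3 bumps 4 from row 2; 4 starts row 3. P = [[1, 2, 6], [3, 5], [4]].

So P = [[1, 2, 6], [3, 5], [4]].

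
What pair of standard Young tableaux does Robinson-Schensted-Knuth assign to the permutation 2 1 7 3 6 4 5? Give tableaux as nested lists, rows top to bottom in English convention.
P = [[1, 3, 4, 5], [2, 6], [7]], Q = [[1, 3, 5, 7], [2, 4], [6]]

Insert each entry of the permutation into P by Schensted row insertion, recording in Q the position of each new cell.

Insert 2: appended to row 1. P = [[2]].
Insert 1: 1 bumps 2 from row 1; 2 starts row 2. P = [[1], [2]].
Insert 7: appended to row 1. P = [[1, 7], [2]].
Insert 3: 3 bumps 7 from row 1; 7 appends to row 2. P = [[1, 3], [2, 7]].
Insert 6: appended to row 1. P = [[1, 3, 6], [2, 7]].
Insert 4: 4 bumps 6 from row 1; 6 bumps 7 from row 2; 7 starts row 3. P = [[1, 3, 4], [2, 6], [7]].
Insert 5: appended to row 1. P = [[1, 3, 4, 5], [2, 6], [7]].

So P = [[1, 3, 4, 5], [2, 6], [7]], Q = [[1, 3, 5, 7], [2, 4], [6]].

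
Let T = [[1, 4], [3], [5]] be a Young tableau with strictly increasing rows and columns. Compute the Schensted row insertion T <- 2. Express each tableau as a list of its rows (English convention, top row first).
In row 1, 2 replaces 4 (the leftmost entry greater than 2); 4 is bumped to row 2. 4 is appended to row 2. The new tableau is [[1, 2], [3, 4], [5]].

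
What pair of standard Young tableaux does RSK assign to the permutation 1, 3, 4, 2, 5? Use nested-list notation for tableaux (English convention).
Insert each entry of the permutation into P by Schensted row insertion, recording in Q the position of each new cell.

Insert 1: appended to row 1. P = [[1]], Q = [[1]].
Insert 3: appended to row 1. P = [[1, 3]], Q = [[1, 2]].
Insert 4: appended to row 1. P = [[1, 3, 4]], Q = [[1, 2, 3]].
Insert 2: 2 bumps 3 from row 1; 3 starts row 2. P = [[1, 2, 4], [3]], Q = [[1, 2, 3], [4]].
Insert 5: appended to row 1. P = [[1, 2, 4, 5], [3]], Q = [[1, 2, 3, 5], [4]].

So P = [[1, 2, 4, 5], [3]], Q = [[1, 2, 3, 5], [4]].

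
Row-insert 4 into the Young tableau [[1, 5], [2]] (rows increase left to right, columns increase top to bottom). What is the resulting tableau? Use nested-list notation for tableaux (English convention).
In row 1, 4 replaces 5 (the leftmost entry greater than 4); 5 is bumped to row 2. 5 is appended to row 2. The new tableau is [[1, 4], [2, 5]].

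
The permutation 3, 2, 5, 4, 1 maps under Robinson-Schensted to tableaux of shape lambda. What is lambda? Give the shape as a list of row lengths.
[2, 2, 1]

Row-insert each entry into an empty tableau.

After inserting 3: P = [[3]].
After inserting 2: P = [[2], [3]].
After inserting 5: P = [[2, 5], [3]].
After inserting 4: P = [[2, 4], [3, 5]].
After inserting 1: P = [[1, 4], [2, 5], [3]].

The final insertion tableau P = [[1, 4], [2, 5], [3]] has shape [2, 2, 1].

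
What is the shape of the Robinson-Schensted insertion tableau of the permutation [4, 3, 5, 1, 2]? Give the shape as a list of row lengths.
RSK row insertion gives P = [[1, 2], [3, 5], [4]], which has shape [2, 2, 1].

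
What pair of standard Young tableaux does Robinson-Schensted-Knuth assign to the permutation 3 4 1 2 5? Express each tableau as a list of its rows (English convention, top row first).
Insert each entry of the permutation into P by Schensted row insertion, recording in Q the position of each new cell.

Insert 3: appended to row 1. P = [[3]].
Insert 4: appended to row 1. P = [[3, 4]].
Insert 1: 1 bumps 3 from row 1; 3 starts row 2. P = [[1, 4], [3]].
Insert 2: 2 bumps 4 from row 1; 4 appends to row 2. P = [[1, 2], [3, 4]].
Insert 5: appended to row 1. P = [[1, 2, 5], [3, 4]].

So P = [[1, 2, 5], [3, 4]], Q = [[1, 2, 5], [3, 4]].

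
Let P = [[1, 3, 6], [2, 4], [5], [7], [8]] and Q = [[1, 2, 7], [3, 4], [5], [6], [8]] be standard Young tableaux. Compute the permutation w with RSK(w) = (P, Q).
2 8 1 7 5 4 6 3

Reverse the RSK construction: for i from n down to 1, find the cell of Q containing i, remove the entry at that cell from P, and reverse-bump it up through P; the value ejected from row 1 is w(i).

Step i=8: Q has 8 at row 5, column 1; remove 8 from row 5 of P and reverse-bump: 8 enters row 4 and ejects 7; 7 enters row 3 and ejects 5; 5 enters row 2 and ejects 4; 4 enters row 1 and ejects 3. So w(8) = 3. P is now [[1, 4, 6], [2, 5], [7], [8]].
Step i=7: Q has 7 at row 1, column 3; remove that cell from P, ejecting 6. So w(7) = 6. P is now [[1, 4], [2, 5], [7], [8]].
Step i=6: Q has 6 at row 4, column 1; remove 8 from row 4 of P and reverse-bump: 8 enters row 3 and ejects 7; 7 enters row 2 and ejects 5; 5 enters row 1 and ejects 4. So w(6) = 4. P is now [[1, 5], [2, 7], [8]].
Step i=5: Q has 5 at row 3, column 1; remove 8 from row 3 of P and reverse-bump: 8 enters row 2 and ejects 7; 7 enters row 1 and ejects 5. So w(5) = 5. P is now [[1, 7], [2, 8]].
Step i=4: Q has 4 at row 2, column 2; remove 8 from row 2 of P and reverse-bump: 8 enters row 1 and ejects 7. So w(4) = 7. P is now [[1, 8], [2]].
Step i=3: Q has 3 at row 2, column 1; remove 2 from row 2 of P and reverse-bump: 2 enters row 1 and ejects 1. So w(3) = 1. P is now [[2, 8]].
Step i=2: Q has 2 at row 1, column 2; remove that cell from P, ejecting 8. So w(2) = 8. P is now [[2]].
Step i=1: Q has 1 at row 1, column 1; remove that cell from P, ejecting 2. So w(1) = 2. P is now [].

So w = 2 8 1 7 5 4 6 3.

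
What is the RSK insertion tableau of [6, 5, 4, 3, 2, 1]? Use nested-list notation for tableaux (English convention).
P = [[1], [2], [3], [4], [5], [6]]

Insert 6: appended to row 1. P = [[6]].
Insert 5: 5 bumps 6 from row 1; 6 starts row 2. P = [[5], [6]].
Insert 4: 4 bumps 5 from row 1; 5 bumps 6 from row 2; 6 starts row 3. P = [[4], [5], [6]].
Insert 3: 3 bumps 4 from row 1; 4 bumps 5 from row 2; 5 bumps 6 from row 3; 6 starts row 4. P = [[3], [4], [5], [6]].
Insert 2: 2 bumps 3 from row 1; 3 bumps 4 from row 2; 4 bumps 5 from row 3; 5 bumps 6 from row 4; 6 starts row 5. P = [[2], [3], [4], [5], [6]].
Insert 1: 1 bumps 2 from row 1; 2 bumps 3 from row 2; 3 bumps 4 from row 3; 4 bumps 5 from row 4; 5 bumps 6 from row 5; 6 starts row 6. P = [[1], [2], [3], [4], [5], [6]].

So P = [[1], [2], [3], [4], [5], [6]].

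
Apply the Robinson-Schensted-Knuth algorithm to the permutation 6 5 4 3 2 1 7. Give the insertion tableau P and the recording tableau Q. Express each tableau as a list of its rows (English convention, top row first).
Insert each entry of the permutation into P by Schensted row insertion, recording in Q the position of each new cell.

Insert 6: appended to row 1. P = [[6]].
Insert 5: 5 bumps 6 from row 1; 6 starts row 2. P = [[5], [6]].
Insert 4: 4 bumps 5 from row 1; 5 bumps 6 from row 2; 6 starts row 3. P = [[4], [5], [6]].
Insert 3: 3 bumps 4 from row 1; 4 bumps 5 from row 2; 5 bumps 6 from row 3; 6 starts row 4. P = [[3], [4], [5], [6]].
Insert 2: 2 bumps 3 from row 1; 3 bumps 4 from row 2; 4 bumps 5 from row 3; 5 bumps 6 from row 4; 6 starts row 5. P = [[2], [3], [4], [5], [6]].
Insert 1: 1 bumps 2 from row 1; 2 bumps 3 from row 2; 3 bumps 4 from row 3; 4 bumps 5 from row 4; 5 bumps 6 from row 5; 6 starts row 6. P = [[1], [2], [3], [4], [5], [6]].
Insert 7: appended to row 1. P = [[1, 7], [2], [3], [4], [5], [6]].

So P = [[1, 7], [2], [3], [4], [5], [6]], Q = [[1, 7], [2], [3], [4], [5], [6]].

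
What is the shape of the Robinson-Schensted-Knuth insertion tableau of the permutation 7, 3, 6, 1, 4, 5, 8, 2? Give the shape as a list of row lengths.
[4, 2, 1, 1]

Row-insert each entry into an empty tableau.

After inserting 7: P = [[7]].
After inserting 3: P = [[3], [7]].
After inserting 6: P = [[3, 6], [7]].
After inserting 1: P = [[1, 6], [3], [7]].
After inserting 4: P = [[1, 4], [3, 6], [7]].
After inserting 5: P = [[1, 4, 5], [3, 6], [7]].
After inserting 8: P = [[1, 4, 5, 8], [3, 6], [7]].
After inserting 2: P = [[1, 2, 5, 8], [3, 4], [6], [7]].

The final insertion tableau P = [[1, 2, 5, 8], [3, 4], [6], [7]] has shape [4, 2, 1, 1].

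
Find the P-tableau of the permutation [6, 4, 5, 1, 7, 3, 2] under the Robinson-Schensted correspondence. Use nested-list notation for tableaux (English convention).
P = [[1, 2, 7], [3, 5], [4], [6]]

Insert 6: appended to row 1. P = [[6]].
Insert 4: 4 bumps 6 from row 1; 6 starts row 2. P = [[4], [6]].
Insert 5: appended to row 1. P = [[4, 5], [6]].
Insert 1: 1 bumps 4 from row 1; 4 bumps 6 from row 2; 6 starts row 3. P = [[1, 5], [4], [6]].
Insert 7: appended to row 1. P = [[1, 5, 7], [4], [6]].
Insert 3: 3 bumps 5 from row 1; 5 appends to row 2. P = [[1, 3, 7], [4, 5], [6]].
Insert 2: 2 bumps 3 from row 1; 3 bumps 4 from row 2; 4 bumps 6 from row 3; 6 starts row 4. P = [[1, 2, 7], [3, 5], [4], [6]].

So P = [[1, 2, 7], [3, 5], [4], [6]].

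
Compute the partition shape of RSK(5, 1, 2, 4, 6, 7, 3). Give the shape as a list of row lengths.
RSK row insertion gives P = [[1, 2, 3, 6, 7], [4], [5]], which has shape [5, 1, 1].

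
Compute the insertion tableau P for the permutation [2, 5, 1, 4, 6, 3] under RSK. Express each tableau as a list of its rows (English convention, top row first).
P = [[1, 3, 6], [2, 4], [5]]

After inserting 2: P = [[2]].
After inserting 5: P = [[2, 5]].
After inserting 1: P = [[1, 5], [2]].
After inserting 4: P = [[1, 4], [2, 5]].
After inserting 6: P = [[1, 4, 6], [2, 5]].
After inserting 3: P = [[1, 3, 6], [2, 4], [5]].

So P = [[1, 3, 6], [2, 4], [5]].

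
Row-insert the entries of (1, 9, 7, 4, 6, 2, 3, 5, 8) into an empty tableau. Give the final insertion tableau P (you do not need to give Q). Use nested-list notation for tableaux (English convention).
Insert 1: appended to row 1. P = [[1]].
Insert 9: appended to row 1. P = [[1, 9]].
Insert 7: 7 bumps 9 from row 1; 9 starts row 2. P = [[1, 7], [9]].
Insert 4: 4 bumps 7 from row 1; 7 bumps 9 from row 2; 9 starts row 3. P = [[1, 4], [7], [9]].
Insert 6: appended to row 1. P = [[1, 4, 6], [7], [9]].
Insert 2: 2 bumps 4 from row 1; 4 bumps 7 from row 2; 7 bumps 9 from row 3; 9 starts row 4. P = [[1, 2, 6], [4], [7], [9]].
Insert 3: 3 bumps 6 from row 1; 6 appends to row 2. P = [[1, 2, 3], [4, 6], [7], [9]].
Insert 5: appended to row 1. P = [[1, 2, 3, 5], [4, 6], [7], [9]].
Insert 8: appended to row 1. P = [[1, 2, 3, 5, 8], [4, 6], [7], [9]].

So P = [[1, 2, 3, 5, 8], [4, 6], [7], [9]].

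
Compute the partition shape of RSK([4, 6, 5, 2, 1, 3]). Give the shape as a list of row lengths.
Row-insert each entry into an empty tableau.

After inserting 4: P = [[4]].
After inserting 6: P = [[4, 6]].
After inserting 5: P = [[4, 5], [6]].
After inserting 2: P = [[2, 5], [4], [6]].
After inserting 1: P = [[1, 5], [2], [4], [6]].
After inserting 3: P = [[1, 3], [2, 5], [4], [6]].

The final insertion tableau P = [[1, 3], [2, 5], [4], [6]] has shape [2, 2, 1, 1].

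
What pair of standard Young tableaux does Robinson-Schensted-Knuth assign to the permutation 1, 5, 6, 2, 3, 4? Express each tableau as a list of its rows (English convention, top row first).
P = [[1, 2, 3, 4], [5, 6]], Q = [[1, 2, 3, 6], [4, 5]]

Insert each entry of the permutation into P by Schensted row insertion, recording in Q the position of each new cell.

Insert 1: appended to row 1. P = [[1]].
Insert 5: appended to row 1. P = [[1, 5]].
Insert 6: appended to row 1. P = [[1, 5, 6]].
Insert 2: 2 bumps 5 from row 1; 5 starts row 2. P = [[1, 2, 6], [5]].
Insert 3: 3 bumps 6 from row 1; 6 appends to row 2. P = [[1, 2, 3], [5, 6]].
Insert 4: appended to row 1. P = [[1, 2, 3, 4], [5, 6]].

So P = [[1, 2, 3, 4], [5, 6]], Q = [[1, 2, 3, 6], [4, 5]].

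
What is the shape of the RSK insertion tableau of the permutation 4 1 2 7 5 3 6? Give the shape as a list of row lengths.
[4, 2, 1]

Row-insert each entry into an empty tableau.

After inserting 4: P = [[4]].
After inserting 1: P = [[1], [4]].
After inserting 2: P = [[1, 2], [4]].
After inserting 7: P = [[1, 2, 7], [4]].
After inserting 5: P = [[1, 2, 5], [4, 7]].
After inserting 3: P = [[1, 2, 3], [4, 5], [7]].
After inserting 6: P = [[1, 2, 3, 6], [4, 5], [7]].

The final insertion tableau P = [[1, 2, 3, 6], [4, 5], [7]] has shape [4, 2, 1].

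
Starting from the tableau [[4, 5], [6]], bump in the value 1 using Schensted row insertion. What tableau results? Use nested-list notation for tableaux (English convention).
In row 1, 1 replaces 4 (the leftmost entry greater than 1); 4 is bumped to row 2. In row 2, 4 replaces 6 (the leftmost entry greater than 4); 6 is bumped to row 3. 6 starts a new row 3. The new tableau is [[1, 5], [4], [6]].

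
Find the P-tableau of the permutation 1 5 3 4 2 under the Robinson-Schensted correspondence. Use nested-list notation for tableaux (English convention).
After inserting 1: P = [[1]].
After inserting 5: P = [[1, 5]].
After inserting 3: P = [[1, 3], [5]].
After inserting 4: P = [[1, 3, 4], [5]].
After inserting 2: P = [[1, 2, 4], [3], [5]].

So P = [[1, 2, 4], [3], [5]].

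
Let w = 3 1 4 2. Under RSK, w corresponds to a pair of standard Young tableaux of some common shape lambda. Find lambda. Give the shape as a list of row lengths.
Row-insert each entry into an empty tableau.

After inserting 3: P = [[3]].
After inserting 1: P = [[1], [3]].
After inserting 4: P = [[1, 4], [3]].
After inserting 2: P = [[1, 2], [3, 4]].

The final insertion tableau P = [[1, 2], [3, 4]] has shape [2, 2].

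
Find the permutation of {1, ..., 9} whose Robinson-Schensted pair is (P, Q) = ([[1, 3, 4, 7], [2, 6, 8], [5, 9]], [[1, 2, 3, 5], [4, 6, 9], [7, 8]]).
2 5 6 3 9 8 1 4 7

Reverse the RSK construction: for i from n down to 1, find the cell of Q containing i, remove the entry at that cell from P, and reverse-bump it up through P; the value ejected from row 1 is w(i).

Step i=9: Q has 9 at row 2, column 3; remove 8 from row 2 of P and reverse-bump: 8 enters row 1 and ejects 7. So w(9) = 7. P is now [[1, 3, 4, 8], [2, 6], [5, 9]].
Step i=8: Q has 8 at row 3, column 2; remove 9 from row 3 of P and reverse-bump: 9 enters row 2 and ejects 6; 6 enters row 1 and ejects 4. So w(8) = 4. P is now [[1, 3, 6, 8], [2, 9], [5]].
Step i=7: Q has 7 at row 3, column 1; remove 5 from row 3 of P and reverse-bump: 5 enters row 2 and ejects 2; 2 enters row 1 and ejects 1. So w(7) = 1. P is now [[2, 3, 6, 8], [5, 9]].
Step i=6: Q has 6 at row 2, column 2; remove 9 from row 2 of P and reverse-bump: 9 enters row 1 and ejects 8. So w(6) = 8. P is now [[2, 3, 6, 9], [5]].
Step i=5: Q has 5 at row 1, column 4; remove that cell from P, ejecting 9. So w(5) = 9. P is now [[2, 3, 6], [5]].
Step i=4: Q has 4 at row 2, column 1; remove 5 from row 2 of P and reverse-bump: 5 enters row 1 and ejects 3. So w(4) = 3. P is now [[2, 5, 6]].
Step i=3: Q has 3 at row 1, column 3; remove that cell from P, ejecting 6. So w(3) = 6. P is now [[2, 5]].
Step i=2: Q has 2 at row 1, column 2; remove that cell from P, ejecting 5. So w(2) = 5. P is now [[2]].
Step i=1: Q has 1 at row 1, column 1; remove that cell from P, ejecting 2. So w(1) = 2. P is now [].

So w = 2 5 6 3 9 8 1 4 7.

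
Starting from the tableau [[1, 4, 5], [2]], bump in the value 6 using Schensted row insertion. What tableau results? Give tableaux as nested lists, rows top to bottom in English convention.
[[1, 4, 5, 6], [2]]

6 is larger than every entry of row 1, so it is appended to row 1. The new tableau is [[1, 4, 5, 6], [2]].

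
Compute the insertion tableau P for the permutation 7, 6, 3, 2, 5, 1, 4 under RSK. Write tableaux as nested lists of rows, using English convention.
P = [[1, 4], [2, 5], [3], [6], [7]]

After inserting 7: P = [[7]].
After inserting 6: P = [[6], [7]].
After inserting 3: P = [[3], [6], [7]].
After inserting 2: P = [[2], [3], [6], [7]].
After inserting 5: P = [[2, 5], [3], [6], [7]].
After inserting 1: P = [[1, 5], [2], [3], [6], [7]].
After inserting 4: P = [[1, 4], [2, 5], [3], [6], [7]].

So P = [[1, 4], [2, 5], [3], [6], [7]].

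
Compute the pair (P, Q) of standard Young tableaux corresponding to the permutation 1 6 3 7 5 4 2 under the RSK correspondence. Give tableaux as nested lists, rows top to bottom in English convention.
P = [[1, 2, 4], [3, 7], [5], [6]], Q = [[1, 2, 4], [3, 5], [6], [7]]

Insert each entry of the permutation into P by Schensted row insertion, recording in Q the position of each new cell.

Insert 1: appended to row 1. P = [[1]].
Insert 6: appended to row 1. P = [[1, 6]].
Insert 3: 3 bumps 6 from row 1; 6 starts row 2. P = [[1, 3], [6]].
Insert 7: appended to row 1. P = [[1, 3, 7], [6]].
Insert 5: 5 bumps 7 from row 1; 7 appends to row 2. P = [[1, 3, 5], [6, 7]].
Insert 4: 4 bumps 5 from row 1; 5 bumps 6 from row 2; 6 starts row 3. P = [[1, 3, 4], [5, 7], [6]].
Insert 2: 2 bumps 3 from row 1; 3 bumps 5 from row 2; 5 bumps 6 from row 3; 6 starts row 4. P = [[1, 2, 4], [3, 7], [5], [6]].

So P = [[1, 2, 4], [3, 7], [5], [6]], Q = [[1, 2, 4], [3, 5], [6], [7]].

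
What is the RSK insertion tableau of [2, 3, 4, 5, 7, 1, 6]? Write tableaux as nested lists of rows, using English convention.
Insert 2: appended to row 1. P = [[2]].
Insert 3: appended to row 1. P = [[2, 3]].
Insert 4: appended to row 1. P = [[2, 3, 4]].
Insert 5: appended to row 1. P = [[2, 3, 4, 5]].
Insert 7: appended to row 1. P = [[2, 3, 4, 5, 7]].
Insert 1: 1 bumps 2 from row 1; 2 starts row 2. P = [[1, 3, 4, 5, 7], [2]].
Insert 6: 6 bumps 7 from row 1; 7 appends to row 2. P = [[1, 3, 4, 5, 6], [2, 7]].

So P = [[1, 3, 4, 5, 6], [2, 7]].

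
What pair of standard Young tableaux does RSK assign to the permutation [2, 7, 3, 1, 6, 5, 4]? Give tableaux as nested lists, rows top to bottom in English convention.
Insert each entry of the permutation into P by Schensted row insertion, recording in Q the position of each new cell.

After inserting 2: P = [[2]].
After inserting 7: P = [[2, 7]].
After inserting 3: P = [[2, 3], [7]].
After inserting 1: P = [[1, 3], [2], [7]].
After inserting 6: P = [[1, 3, 6], [2], [7]].
After inserting 5: P = [[1, 3, 5], [2, 6], [7]].
After inserting 4: P = [[1, 3, 4], [2, 5], [6], [7]].

So P = [[1, 3, 4], [2, 5], [6], [7]], Q = [[1, 2, 5], [3, 6], [4], [7]].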